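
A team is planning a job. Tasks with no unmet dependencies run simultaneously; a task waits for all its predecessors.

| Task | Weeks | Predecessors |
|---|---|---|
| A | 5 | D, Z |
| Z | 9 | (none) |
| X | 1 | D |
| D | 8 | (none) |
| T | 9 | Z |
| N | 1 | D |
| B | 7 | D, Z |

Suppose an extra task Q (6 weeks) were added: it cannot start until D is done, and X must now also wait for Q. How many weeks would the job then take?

18

Originally the job takes 18 weeks.
With Q inserted, X now waits for max(D, Q).
New critical path: Z→T = 9+9 = 18 ⇒ 18 weeks.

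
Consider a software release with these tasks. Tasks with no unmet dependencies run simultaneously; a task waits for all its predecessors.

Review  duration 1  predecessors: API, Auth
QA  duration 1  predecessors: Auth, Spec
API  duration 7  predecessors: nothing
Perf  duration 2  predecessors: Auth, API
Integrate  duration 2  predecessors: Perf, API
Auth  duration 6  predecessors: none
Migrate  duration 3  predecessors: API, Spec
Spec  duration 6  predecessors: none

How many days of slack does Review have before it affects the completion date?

API→Perf→Integrate = 7+2+2 = 11 sets the makespan at 11 days.
The longest chain containing Review totals 8 days.
So Review can slip 11 − 8 = 3 days.

3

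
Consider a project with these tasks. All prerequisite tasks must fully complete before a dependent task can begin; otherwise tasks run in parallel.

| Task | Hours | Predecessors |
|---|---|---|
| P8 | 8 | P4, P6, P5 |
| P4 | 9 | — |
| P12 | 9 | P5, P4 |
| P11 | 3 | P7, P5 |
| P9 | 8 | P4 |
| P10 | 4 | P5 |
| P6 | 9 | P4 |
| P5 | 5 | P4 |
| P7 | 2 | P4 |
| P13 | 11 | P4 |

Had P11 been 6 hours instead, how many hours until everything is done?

Baseline: P4→P6→P8 = 9+9+8 = 26 → 26 hours.
P11 has 9 hours of float (longest path through it is 17).
No other chain overtakes it, so the finish is 26 hours.

26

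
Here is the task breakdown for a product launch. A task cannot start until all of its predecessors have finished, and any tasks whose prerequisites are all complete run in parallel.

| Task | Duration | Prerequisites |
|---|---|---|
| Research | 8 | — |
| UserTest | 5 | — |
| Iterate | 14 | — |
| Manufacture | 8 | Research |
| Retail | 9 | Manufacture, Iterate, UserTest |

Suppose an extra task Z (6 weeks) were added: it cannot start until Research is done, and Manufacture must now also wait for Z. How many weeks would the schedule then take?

31

Originally the schedule takes 25 weeks.
With Z inserted, Manufacture now waits for max(Research, Z).
New critical path: Research→Z→Manufacture→Retail = 8+6+8+9 = 31 ⇒ 31 weeks.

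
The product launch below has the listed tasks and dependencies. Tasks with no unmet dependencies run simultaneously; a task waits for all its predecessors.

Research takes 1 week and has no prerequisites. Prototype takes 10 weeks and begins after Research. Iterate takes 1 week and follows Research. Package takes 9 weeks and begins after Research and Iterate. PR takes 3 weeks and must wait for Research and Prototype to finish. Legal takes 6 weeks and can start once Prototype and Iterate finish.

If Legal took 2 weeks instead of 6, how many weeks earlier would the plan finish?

3

Critical path before the change: Research→Prototype→Legal = 1+10+6 = 17 giving 17 weeks.
Legal lies on that path, so at 2 weeks the path becomes 13 weeks.
New critical path: Research→Prototype→PR = 1+10+3 = 14 ⇒ 14 weeks.
Change in finish: 14 − 17 = -3 weeks.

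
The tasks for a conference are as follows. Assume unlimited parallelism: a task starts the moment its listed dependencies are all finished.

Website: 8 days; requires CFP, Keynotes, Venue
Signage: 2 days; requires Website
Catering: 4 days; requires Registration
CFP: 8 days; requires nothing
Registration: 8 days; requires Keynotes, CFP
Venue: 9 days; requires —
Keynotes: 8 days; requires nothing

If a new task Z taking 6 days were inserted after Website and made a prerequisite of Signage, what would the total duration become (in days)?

25

Originally the schedule takes 20 days.
With Z inserted, Signage now waits for max(Website, Z).
New critical path: Venue→Website→Z→Signage = 9+8+6+2 = 25 ⇒ 25 days.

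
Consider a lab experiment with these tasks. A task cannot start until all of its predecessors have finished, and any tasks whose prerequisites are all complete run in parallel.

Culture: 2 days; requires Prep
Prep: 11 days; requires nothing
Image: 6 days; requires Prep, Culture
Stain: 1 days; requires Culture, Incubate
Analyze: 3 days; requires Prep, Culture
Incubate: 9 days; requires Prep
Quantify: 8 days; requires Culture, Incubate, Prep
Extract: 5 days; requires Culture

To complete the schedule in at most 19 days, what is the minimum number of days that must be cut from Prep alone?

9

Current finish: 28 days; target: 19.
Prep is on every critical path, so each day cut from Prep cuts the finish by one (this holds down to a finish of 18).
Need 28 − 19 = 9 days off Prep → Prep becomes 2 days, finish becomes 19.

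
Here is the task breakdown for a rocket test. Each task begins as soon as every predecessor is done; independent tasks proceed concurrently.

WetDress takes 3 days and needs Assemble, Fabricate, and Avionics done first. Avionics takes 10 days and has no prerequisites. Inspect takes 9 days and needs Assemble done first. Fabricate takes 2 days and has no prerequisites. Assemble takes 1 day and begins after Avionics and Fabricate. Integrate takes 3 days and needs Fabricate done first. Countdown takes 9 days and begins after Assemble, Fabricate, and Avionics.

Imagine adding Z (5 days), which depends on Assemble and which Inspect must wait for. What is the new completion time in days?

25

Originally the plan takes 20 days.
With Z inserted, Inspect now waits for max(Assemble, Z).
New critical path: Avionics→Assemble→Z→Inspect = 10+1+5+9 = 25 ⇒ 25 days.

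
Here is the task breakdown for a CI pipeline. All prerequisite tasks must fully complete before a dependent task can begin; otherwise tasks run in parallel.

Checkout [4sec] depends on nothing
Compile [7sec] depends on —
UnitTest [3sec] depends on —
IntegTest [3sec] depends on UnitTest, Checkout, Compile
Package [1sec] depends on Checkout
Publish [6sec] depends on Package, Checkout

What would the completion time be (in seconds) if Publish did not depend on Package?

10

Before: longest chain Checkout→Package→Publish = 4+1+6 = 11, finish 11.
Without Package→Publish, Publish's earliest start moves from 5 to 4.
The longest chain is now Checkout→Publish = 4+6 = 10, so the schedule takes 10 seconds.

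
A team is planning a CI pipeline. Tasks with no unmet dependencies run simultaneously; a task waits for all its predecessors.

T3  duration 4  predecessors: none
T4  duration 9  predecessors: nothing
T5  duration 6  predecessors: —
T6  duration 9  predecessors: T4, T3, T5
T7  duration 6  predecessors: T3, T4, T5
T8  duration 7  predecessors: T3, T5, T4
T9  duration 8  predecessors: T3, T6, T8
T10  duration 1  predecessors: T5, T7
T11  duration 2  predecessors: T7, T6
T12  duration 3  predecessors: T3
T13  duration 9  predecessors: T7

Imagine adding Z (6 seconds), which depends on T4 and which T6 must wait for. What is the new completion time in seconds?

Originally the CI pipeline takes 26 seconds.
With Z inserted, T6 now waits for max(T4, T3, T5, Z).
New critical path: T4→Z→T6→T9 = 9+6+9+8 = 32 ⇒ 32 seconds.

32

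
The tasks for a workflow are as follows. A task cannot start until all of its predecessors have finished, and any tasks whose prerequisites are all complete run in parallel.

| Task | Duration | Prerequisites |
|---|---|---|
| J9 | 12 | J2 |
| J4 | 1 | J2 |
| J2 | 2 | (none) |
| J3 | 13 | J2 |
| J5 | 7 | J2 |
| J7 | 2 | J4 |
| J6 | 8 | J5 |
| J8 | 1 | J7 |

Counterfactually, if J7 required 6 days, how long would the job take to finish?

As given, the longest chain is J2→J5→J6 = 2+7+8 = 17, so the finish is 17 days.
J7 has 11 days of float (longest path through it is 6).
That remains the longest chain; total 17 days.

17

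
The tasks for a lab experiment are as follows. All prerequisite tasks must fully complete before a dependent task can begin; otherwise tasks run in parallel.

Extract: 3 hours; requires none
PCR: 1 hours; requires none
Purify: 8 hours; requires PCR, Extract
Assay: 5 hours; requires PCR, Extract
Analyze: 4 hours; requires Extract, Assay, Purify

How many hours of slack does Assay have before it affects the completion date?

Extract→Purify→Analyze = 3+8+4 = 15 sets the makespan at 15 hours.
Assay finishes as early as 8 and must finish by 11.
Slack of Assay = 6 − 3 = 3 hours.

3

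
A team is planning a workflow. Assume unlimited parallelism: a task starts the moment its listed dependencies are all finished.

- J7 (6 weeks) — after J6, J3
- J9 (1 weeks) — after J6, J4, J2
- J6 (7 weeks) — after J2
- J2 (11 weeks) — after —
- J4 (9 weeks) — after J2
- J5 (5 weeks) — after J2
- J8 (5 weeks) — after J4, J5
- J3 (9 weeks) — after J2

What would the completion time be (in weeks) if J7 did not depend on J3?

25

Before: longest chain J2→J3→J7 = 11+9+6 = 26, finish 26.
Without J3→J7, J7's earliest start moves from 20 to 18.
After: J2→J4→J8 = 11+9+5 = 25 → 25 weeks.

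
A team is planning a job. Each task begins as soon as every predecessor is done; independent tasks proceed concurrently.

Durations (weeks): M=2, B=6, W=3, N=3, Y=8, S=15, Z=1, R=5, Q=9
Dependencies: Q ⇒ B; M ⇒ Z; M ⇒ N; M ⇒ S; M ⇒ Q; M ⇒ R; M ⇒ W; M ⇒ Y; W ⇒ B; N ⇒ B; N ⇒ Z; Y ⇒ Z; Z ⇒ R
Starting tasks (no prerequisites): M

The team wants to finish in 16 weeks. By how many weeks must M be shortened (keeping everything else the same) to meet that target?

Current finish: 17 weeks; target: 16.
M is on every critical path, so each week cut from M cuts the finish by one (this holds down to a finish of 16).
Need 17 − 16 = 1 week off M → M becomes 1 week, finish becomes 16.

1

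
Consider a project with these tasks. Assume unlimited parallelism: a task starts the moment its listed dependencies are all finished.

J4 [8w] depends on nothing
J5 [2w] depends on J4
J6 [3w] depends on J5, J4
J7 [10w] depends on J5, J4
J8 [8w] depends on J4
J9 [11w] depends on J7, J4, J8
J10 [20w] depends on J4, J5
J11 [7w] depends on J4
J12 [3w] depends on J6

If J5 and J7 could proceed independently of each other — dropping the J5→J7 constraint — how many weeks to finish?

30

Original critical path: J4→J5→J7→J9 = 8+2+10+11 = 31 ⇒ 31 weeks.
Without J5→J7, J7's earliest start moves from 10 to 8.
After: J4→J5→J10 = 8+2+20 = 30 → 30 weeks.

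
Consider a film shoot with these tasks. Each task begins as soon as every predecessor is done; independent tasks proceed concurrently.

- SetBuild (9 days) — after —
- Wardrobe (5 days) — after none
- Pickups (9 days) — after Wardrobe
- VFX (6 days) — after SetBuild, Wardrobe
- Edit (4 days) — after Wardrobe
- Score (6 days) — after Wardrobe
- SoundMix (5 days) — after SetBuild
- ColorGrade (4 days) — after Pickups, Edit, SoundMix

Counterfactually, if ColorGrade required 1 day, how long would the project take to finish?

15

The binding path is SetBuild→SoundMix→ColorGrade = 9+5+4 = 18; finish at 18 days.
Since ColorGrade is critical, the -3 change carries straight to that chain (now 15 days).
The binding chain switches to SetBuild→VFX = 9+6 = 15; finish 15 days.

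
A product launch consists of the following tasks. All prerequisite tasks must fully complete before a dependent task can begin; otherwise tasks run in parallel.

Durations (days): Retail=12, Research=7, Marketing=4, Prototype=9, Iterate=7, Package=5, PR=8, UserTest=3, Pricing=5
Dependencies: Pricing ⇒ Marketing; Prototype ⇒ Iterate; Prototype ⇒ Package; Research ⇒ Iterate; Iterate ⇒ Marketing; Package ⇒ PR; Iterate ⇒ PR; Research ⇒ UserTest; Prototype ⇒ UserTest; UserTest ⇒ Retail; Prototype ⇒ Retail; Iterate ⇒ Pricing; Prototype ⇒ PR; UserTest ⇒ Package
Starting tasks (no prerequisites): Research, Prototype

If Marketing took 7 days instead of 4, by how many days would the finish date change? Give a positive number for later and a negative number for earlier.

As given, the longest chain is Prototype→Iterate→Pricing→Marketing = 9+7+5+4 = 25, so the finish is 25 days.
Marketing is on the critical path; changing it to 7 makes that path 28 days.
The critical path is still Prototype→Iterate→Pricing→Marketing; finish is now 28 days.
Change in finish: 28 − 25 = +3 days.

3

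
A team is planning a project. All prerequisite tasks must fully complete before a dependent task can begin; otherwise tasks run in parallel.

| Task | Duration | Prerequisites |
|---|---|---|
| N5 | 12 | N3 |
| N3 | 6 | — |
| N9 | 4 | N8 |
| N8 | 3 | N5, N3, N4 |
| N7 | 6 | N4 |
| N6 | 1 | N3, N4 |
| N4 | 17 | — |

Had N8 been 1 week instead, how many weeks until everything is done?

The binding path is N3→N5→N8→N9 = 6+12+3+4 = 25; finish at 25 weeks.
Since N8 is critical, the -2 change carries straight to that chain (now 23 weeks).
The critical path is still N3→N5→N8→N9; finish is now 23 weeks.

23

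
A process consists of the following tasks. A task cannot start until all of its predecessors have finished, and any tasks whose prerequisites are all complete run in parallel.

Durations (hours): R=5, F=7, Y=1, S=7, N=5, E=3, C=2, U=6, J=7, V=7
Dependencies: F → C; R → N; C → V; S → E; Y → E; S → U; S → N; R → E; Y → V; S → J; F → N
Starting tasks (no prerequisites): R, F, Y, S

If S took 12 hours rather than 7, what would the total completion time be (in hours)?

Critical path before the change: F→C→V = 7+2+7 = 16 giving 16 hours.
The longest path through S is only 14 hours, so S has float 2.
Now S→J = 12+7 = 19 is longest, so the finish becomes 19 hours.

19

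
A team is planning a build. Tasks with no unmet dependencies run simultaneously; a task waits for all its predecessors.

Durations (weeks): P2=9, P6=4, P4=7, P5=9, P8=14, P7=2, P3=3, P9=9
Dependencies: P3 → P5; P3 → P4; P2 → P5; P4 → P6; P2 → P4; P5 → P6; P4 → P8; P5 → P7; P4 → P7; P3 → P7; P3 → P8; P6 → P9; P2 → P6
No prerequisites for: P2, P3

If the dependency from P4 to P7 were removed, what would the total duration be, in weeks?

Original critical path: P2→P5→P6→P9 = 9+9+4+9 = 31 ⇒ 31 weeks.
Dropping P4→P7 doesn't change P7's earliest start (18); another predecessor still binds.
The longest chain is now P2→P5→P6→P9 = 9+9+4+9 = 31, so the job takes 31 weeks.

31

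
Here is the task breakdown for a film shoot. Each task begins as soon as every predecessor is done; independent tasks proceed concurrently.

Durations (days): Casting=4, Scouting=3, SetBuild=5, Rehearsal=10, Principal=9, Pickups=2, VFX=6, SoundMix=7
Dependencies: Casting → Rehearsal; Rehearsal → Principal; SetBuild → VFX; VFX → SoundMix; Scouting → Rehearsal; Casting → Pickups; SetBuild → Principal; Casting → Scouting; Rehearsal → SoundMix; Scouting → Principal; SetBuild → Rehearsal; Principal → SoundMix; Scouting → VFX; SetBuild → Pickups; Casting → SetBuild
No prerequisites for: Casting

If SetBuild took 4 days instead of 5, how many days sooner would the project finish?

As given, the longest chain is Casting→SetBuild→Rehearsal→Principal→SoundMix = 4+5+10+9+7 = 35, so the finish is 35 days.
Since SetBuild is critical, the -1 change carries straight to that chain (now 34 days).
That remains the longest chain; total 34 days.
Change in finish: 34 − 35 = -1 days.

1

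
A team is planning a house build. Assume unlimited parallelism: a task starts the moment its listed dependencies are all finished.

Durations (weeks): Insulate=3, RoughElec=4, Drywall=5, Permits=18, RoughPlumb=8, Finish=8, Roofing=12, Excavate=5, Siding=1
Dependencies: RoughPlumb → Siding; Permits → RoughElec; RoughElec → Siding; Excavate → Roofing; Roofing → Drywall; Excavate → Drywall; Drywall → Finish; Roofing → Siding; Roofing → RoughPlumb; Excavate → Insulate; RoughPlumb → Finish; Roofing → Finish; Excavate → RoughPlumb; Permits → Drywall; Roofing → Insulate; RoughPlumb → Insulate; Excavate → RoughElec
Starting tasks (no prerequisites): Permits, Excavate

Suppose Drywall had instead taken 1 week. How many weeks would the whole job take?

33

Actual critical path: Excavate→Roofing→RoughPlumb→Finish = 5+12+8+8 = 33 ⇒ 33 weeks.
The longest path through Drywall is only 31 weeks, so Drywall has float 2.
No other chain overtakes it, so the finish is 33 weeks.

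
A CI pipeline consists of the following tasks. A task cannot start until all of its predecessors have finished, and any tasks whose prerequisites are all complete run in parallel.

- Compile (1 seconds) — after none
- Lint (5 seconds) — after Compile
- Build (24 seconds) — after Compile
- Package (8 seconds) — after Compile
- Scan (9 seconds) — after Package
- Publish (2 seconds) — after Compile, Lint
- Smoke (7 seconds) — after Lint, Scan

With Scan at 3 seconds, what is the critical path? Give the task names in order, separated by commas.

The binding path is Compile→Package→Scan→Smoke = 1+8+9+7 = 25; finish at 25 seconds.
Scan lies on that path, so at 3 seconds the path becomes 19 seconds.
The binding chain switches to Compile→Build = 1+24 = 25; finish 25 seconds.

Compile, Build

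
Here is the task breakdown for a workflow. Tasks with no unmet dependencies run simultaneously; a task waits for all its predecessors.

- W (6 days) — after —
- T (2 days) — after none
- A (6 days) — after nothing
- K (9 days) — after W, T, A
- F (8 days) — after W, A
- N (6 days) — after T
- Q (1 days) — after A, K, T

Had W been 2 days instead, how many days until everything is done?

As given, the longest chain is W→K→Q = 6+9+1 = 16, so the finish is 16 days.
Since W is critical, the -4 change carries straight to that chain (now 12 days).
Now A→K→Q = 6+9+1 = 16 is longest, so the finish becomes 16 days.

16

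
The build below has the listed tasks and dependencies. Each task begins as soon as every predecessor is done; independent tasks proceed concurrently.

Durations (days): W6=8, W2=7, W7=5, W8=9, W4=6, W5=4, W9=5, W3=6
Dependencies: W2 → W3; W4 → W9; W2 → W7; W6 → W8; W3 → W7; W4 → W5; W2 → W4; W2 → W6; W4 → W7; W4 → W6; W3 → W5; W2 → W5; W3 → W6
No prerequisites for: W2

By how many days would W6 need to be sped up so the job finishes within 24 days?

6

Current finish: 30 days; target: 24.
W6 is on every critical path, so each day cut from W6 cuts the finish by one (this holds down to a finish of 23).
Need 30 − 24 = 6 days off W6 → W6 becomes 2 days, finish becomes 24.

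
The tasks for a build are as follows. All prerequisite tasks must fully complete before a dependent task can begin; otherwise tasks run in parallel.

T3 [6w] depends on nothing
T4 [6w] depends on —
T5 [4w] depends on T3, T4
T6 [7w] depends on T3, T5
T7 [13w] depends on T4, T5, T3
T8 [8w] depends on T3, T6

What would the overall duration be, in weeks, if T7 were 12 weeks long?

Actual critical path: T3→T5→T6→T8 = 6+4+7+8 = 25 ⇒ 25 weeks.
The longest path through T7 is only 23 weeks, so T7 has float 2.
That remains the longest chain; total 25 weeks.

25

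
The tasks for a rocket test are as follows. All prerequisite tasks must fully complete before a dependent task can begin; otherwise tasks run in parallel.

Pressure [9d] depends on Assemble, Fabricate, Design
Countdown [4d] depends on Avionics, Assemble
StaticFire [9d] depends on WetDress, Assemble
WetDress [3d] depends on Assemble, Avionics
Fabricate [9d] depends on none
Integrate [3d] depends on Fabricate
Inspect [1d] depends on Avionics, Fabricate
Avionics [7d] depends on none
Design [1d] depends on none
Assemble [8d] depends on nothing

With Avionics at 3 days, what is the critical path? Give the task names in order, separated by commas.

As given, the longest chain is Assemble→WetDress→StaticFire = 8+3+9 = 20, so the finish is 20 days.
Avionics has 1 day of float (longest path through it is 19).
The critical path is still Assemble→WetDress→StaticFire; finish is now 20 days.

Assemble, WetDress, StaticFire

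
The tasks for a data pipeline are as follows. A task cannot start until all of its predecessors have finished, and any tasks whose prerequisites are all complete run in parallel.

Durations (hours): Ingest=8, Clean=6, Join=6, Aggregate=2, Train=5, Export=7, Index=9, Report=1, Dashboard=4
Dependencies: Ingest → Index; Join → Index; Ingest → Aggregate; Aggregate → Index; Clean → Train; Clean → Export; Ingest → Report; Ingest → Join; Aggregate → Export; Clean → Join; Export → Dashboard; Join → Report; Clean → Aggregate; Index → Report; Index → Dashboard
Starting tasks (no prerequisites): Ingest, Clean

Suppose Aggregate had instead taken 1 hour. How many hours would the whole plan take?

27

Actual critical path: Ingest→Join→Index→Dashboard = 8+6+9+4 = 27 ⇒ 27 hours.
Aggregate is off the critical path — its longest chain is 23 hours, giving 4 of slack.
The critical path is still Ingest→Join→Index→Dashboard; finish is now 27 hours.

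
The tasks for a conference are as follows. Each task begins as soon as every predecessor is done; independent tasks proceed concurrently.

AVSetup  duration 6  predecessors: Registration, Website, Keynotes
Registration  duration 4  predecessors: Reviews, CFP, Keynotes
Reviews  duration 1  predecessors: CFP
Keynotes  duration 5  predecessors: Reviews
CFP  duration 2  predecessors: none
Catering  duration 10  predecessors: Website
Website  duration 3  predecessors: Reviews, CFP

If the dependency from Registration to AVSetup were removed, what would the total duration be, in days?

16

Original critical path: CFP→Reviews→Keynotes→Registration→AVSetup = 2+1+5+4+6 = 18 ⇒ 18 days.
Without Registration→AVSetup, AVSetup's earliest start moves from 12 to 8.
New critical path: CFP→Reviews→Website→Catering = 2+1+3+10 = 16 ⇒ 16 days.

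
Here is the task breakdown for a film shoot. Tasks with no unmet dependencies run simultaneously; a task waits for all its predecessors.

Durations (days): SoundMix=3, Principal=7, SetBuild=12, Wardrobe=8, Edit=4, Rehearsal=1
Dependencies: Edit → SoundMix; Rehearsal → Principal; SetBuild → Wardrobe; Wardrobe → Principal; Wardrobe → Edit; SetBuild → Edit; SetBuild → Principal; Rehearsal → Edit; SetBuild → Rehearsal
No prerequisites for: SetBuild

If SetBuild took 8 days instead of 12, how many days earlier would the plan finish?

4

Critical path before the change: SetBuild→Wardrobe→Principal = 12+8+7 = 27 giving 27 days.
SetBuild is on the critical path; changing it to 8 makes that path 23 days.
No other chain overtakes it, so the finish is 23 days.
Change in finish: 23 − 27 = -4 days.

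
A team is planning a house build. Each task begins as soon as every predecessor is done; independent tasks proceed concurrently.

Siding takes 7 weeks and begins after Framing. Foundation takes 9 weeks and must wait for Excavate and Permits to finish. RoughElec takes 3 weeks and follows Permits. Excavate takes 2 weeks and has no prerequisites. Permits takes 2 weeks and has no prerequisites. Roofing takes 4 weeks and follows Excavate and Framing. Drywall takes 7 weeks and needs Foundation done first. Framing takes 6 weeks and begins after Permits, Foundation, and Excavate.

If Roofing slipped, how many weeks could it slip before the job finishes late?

3

The longest chain is Permits→Foundation→Framing→Siding = 2+9+6+7 = 24; overall finish 24 weeks.
Roofing finishes as early as 21 and must finish by 24.
So Roofing can slip 24 − 21 = 3 weeks.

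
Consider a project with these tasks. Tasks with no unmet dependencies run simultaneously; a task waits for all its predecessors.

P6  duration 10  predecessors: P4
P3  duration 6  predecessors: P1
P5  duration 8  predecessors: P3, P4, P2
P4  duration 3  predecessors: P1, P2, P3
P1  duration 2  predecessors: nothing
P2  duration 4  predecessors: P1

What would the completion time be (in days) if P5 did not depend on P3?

With the dependency in place, P1→P3→P4→P6 = 2+6+3+10 = 21 sets the finish at 21 days.
Dropping P3→P5 doesn't change P5's earliest start (11); another predecessor still binds.
The longest chain is now P1→P3→P4→P6 = 2+6+3+10 = 21, so the plan takes 21 days.

21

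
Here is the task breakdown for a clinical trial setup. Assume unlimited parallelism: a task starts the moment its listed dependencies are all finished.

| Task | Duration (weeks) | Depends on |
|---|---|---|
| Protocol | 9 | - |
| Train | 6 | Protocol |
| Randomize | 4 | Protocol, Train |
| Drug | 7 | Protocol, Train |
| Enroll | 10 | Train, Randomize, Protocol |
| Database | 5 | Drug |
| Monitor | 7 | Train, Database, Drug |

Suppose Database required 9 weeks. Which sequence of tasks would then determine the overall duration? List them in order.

The binding path is Protocol→Train→Drug→Database→Monitor = 9+6+7+5+7 = 34; finish at 34 weeks.
Database lies on that path, so at 9 weeks the path becomes 38 weeks.
No other chain overtakes it, so the finish is 38 weeks.

Protocol, Train, Drug, Database, Monitor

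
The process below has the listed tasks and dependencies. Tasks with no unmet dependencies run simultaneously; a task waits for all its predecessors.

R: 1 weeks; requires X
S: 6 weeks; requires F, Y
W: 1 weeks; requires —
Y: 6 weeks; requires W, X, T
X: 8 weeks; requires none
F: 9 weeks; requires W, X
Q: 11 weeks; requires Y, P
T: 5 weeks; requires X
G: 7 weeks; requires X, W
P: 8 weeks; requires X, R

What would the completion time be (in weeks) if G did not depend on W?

30

With the dependency in place, X→T→Y→Q = 8+5+6+11 = 30 sets the finish at 30 weeks.
Dropping W→G doesn't change G's earliest start (8); another predecessor still binds.
The longest chain is now X→T→Y→Q = 8+5+6+11 = 30, so the job takes 30 weeks.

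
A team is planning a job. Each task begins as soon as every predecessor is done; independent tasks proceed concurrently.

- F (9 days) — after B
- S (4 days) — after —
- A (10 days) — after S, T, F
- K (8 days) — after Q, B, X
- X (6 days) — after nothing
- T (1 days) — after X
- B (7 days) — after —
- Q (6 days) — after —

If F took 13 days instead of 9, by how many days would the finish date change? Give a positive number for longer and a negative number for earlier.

Baseline: B→F→A = 7+9+10 = 26 → 26 days.
F lies on that path, so at 13 days the path becomes 30 days.
No other chain overtakes it, so the finish is 30 days.
Change in finish: 30 − 26 = +4 days.

4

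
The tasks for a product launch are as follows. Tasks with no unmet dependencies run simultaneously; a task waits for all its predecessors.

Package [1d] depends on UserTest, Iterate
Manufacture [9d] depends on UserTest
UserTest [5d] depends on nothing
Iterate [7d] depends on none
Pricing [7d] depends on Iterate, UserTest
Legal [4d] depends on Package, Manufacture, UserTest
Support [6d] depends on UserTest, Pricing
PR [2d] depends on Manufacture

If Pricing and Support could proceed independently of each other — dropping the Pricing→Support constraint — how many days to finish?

18

Before: longest chain Iterate→Pricing→Support = 7+7+6 = 20, finish 20.
Without Pricing→Support, Support's earliest start moves from 14 to 5.
New critical path: UserTest→Manufacture→Legal = 5+9+4 = 18 ⇒ 18 days.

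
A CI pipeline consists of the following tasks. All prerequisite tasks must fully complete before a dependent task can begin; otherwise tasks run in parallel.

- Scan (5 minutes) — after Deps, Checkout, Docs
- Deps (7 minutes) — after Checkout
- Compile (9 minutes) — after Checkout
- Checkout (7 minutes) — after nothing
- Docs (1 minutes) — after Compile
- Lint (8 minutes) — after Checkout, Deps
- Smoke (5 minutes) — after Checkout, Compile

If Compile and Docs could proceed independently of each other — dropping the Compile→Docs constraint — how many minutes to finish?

22

Original critical path: Checkout→Deps→Lint = 7+7+8 = 22 ⇒ 22 minutes.
Without Compile→Docs, Docs's earliest start moves from 16 to 0.
The longest chain is now Checkout→Deps→Lint = 7+7+8 = 22, so the project takes 22 minutes.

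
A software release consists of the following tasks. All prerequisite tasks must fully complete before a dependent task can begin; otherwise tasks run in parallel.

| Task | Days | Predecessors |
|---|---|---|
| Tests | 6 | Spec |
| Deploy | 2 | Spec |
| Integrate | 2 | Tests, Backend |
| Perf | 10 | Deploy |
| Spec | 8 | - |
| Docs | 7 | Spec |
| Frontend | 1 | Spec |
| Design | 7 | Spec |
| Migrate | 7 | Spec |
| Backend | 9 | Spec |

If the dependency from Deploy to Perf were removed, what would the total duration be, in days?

19

Original critical path: Spec→Deploy→Perf = 8+2+10 = 20 ⇒ 20 days.
Without Deploy→Perf, Perf's earliest start moves from 10 to 0.
After: Spec→Backend→Integrate = 8+9+2 = 19 → 19 days.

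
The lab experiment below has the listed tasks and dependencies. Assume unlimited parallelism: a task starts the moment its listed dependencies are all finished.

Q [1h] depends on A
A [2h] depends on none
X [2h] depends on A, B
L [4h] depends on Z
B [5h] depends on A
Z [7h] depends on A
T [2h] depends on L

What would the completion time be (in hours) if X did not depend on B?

15

With the dependency in place, A→Z→L→T = 2+7+4+2 = 15 sets the finish at 15 hours.
Without B→X, X's earliest start moves from 7 to 2.
New critical path: A→Z→L→T = 2+7+4+2 = 15 ⇒ 15 hours.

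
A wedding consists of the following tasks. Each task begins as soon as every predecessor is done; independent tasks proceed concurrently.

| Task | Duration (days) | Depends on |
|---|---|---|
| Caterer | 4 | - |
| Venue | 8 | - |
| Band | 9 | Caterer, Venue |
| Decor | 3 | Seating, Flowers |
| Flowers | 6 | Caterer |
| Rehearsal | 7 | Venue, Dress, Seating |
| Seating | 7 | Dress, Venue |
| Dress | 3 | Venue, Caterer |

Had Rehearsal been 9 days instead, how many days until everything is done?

The binding path is Venue→Dress→Seating→Rehearsal = 8+3+7+7 = 25; finish at 25 days.
Since Rehearsal is critical, the +2 change carries straight to that chain (now 27 days).
The critical path is still Venue→Dress→Seating→Rehearsal; finish is now 27 days.

27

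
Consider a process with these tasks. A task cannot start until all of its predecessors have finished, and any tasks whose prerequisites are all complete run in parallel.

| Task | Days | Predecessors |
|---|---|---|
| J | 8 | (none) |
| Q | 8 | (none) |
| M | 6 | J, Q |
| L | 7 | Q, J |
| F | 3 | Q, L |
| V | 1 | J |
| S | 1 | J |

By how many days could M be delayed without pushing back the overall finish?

Critical path: J→L→F = 8+7+3 = 18, so the finish is 18 days.
Longest path through M: 14 days (earliest finish 14, latest finish 18).
So M can slip 18 − 14 = 4 days.

4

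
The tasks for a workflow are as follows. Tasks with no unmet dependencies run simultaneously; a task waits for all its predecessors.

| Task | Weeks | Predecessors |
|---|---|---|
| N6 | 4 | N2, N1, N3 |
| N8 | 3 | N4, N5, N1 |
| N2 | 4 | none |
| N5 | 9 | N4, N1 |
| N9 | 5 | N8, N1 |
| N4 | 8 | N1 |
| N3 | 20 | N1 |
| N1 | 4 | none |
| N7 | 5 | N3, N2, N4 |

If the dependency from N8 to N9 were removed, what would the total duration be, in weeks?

Original critical path: N1→N3→N7 = 4+20+5 = 29 ⇒ 29 weeks.
Without N8→N9, N9's earliest start moves from 24 to 4.
The longest chain is now N1→N3→N7 = 4+20+5 = 29, so the project takes 29 weeks.

29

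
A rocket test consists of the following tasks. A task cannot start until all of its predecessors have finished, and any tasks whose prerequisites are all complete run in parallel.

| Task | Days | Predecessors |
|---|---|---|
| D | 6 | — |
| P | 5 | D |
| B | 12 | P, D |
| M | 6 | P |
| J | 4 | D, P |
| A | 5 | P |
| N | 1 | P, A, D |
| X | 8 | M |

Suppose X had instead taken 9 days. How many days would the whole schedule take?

26

Actual critical path: D→P→M→X = 6+5+6+8 = 25 ⇒ 25 days.
Since X is critical, the +1 change carries straight to that chain (now 26 days).
No other chain overtakes it, so the finish is 26 days.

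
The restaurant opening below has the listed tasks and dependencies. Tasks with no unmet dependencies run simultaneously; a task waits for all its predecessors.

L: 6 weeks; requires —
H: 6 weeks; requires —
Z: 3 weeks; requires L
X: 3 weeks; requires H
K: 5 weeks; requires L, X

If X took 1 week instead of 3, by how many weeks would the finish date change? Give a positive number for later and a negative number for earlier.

Actual critical path: H→X→K = 6+3+5 = 14 ⇒ 14 weeks.
X is on the critical path; changing it to 1 makes that path 12 weeks.
That remains the longest chain; total 12 weeks.
Change in finish: 12 − 14 = -2 weeks.

-2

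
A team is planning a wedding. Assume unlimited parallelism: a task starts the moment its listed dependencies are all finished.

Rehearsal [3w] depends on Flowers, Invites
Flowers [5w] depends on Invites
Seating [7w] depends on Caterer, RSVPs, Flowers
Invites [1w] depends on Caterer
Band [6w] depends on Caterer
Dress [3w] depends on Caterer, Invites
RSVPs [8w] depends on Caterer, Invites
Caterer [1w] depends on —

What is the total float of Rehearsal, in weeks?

7

Caterer→Invites→RSVPs→Seating = 1+1+8+7 = 17 sets the makespan at 17 weeks.
The longest chain containing Rehearsal totals 10 weeks.
Slack of Rehearsal = 14 − 7 = 7 weeks.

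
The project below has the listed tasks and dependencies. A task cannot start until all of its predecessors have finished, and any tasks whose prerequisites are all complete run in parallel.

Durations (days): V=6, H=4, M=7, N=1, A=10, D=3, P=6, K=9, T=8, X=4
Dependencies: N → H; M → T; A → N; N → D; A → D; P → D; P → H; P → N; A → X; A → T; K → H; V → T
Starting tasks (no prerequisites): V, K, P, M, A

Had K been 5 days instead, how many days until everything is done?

As given, the longest chain is A→T = 10+8 = 18, so the finish is 18 days.
K has 5 days of float (longest path through it is 13).
No other chain overtakes it, so the finish is 18 days.

18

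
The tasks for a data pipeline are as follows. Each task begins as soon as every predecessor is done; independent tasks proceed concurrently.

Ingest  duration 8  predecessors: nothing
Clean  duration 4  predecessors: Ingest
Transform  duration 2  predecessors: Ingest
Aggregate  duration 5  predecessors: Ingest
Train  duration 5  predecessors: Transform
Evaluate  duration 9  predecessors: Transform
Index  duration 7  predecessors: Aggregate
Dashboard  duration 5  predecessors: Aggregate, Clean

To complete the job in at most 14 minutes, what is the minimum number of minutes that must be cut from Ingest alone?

6

Current finish: 20 minutes; target: 14.
Ingest is on every critical path, so each minute cut from Ingest cuts the finish by one (this holds down to a finish of 13).
Need 20 − 14 = 6 minutes off Ingest → Ingest becomes 2 minutes, finish becomes 14.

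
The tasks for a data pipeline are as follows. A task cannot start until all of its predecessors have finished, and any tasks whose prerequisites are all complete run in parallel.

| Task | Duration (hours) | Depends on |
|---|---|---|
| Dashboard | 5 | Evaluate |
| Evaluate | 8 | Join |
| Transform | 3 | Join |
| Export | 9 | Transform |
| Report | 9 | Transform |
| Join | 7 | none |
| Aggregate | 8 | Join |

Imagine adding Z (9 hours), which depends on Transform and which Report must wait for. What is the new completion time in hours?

Originally the job takes 20 hours.
With Z inserted, Report now waits for max(Transform, Z).
New critical path: Join→Transform→Z→Report = 7+3+9+9 = 28 ⇒ 28 hours.

28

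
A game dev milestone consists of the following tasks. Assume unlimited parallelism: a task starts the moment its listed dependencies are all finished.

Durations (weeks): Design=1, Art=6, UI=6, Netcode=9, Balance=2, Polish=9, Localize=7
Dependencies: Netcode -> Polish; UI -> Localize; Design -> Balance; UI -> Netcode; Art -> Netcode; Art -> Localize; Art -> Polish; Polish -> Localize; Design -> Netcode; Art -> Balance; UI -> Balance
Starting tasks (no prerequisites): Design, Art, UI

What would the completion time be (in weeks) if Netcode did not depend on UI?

31

With the dependency in place, Art→Netcode→Polish→Localize = 6+9+9+7 = 31 sets the finish at 31 weeks.
Dropping UI→Netcode doesn't change Netcode's earliest start (6); another predecessor still binds.
New critical path: Art→Netcode→Polish→Localize = 6+9+9+7 = 31 ⇒ 31 weeks.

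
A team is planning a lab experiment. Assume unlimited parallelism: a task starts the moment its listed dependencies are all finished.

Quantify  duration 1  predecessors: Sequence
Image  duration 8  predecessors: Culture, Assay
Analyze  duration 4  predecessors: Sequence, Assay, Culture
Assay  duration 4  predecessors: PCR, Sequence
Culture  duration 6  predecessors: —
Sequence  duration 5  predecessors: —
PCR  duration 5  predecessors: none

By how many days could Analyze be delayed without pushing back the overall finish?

4

The longest chain is PCR→Assay→Image = 5+4+8 = 17; overall finish 17 days.
Longest path through Analyze: 13 days (earliest finish 13, latest finish 17).
Slack of Analyze = 13 − 9 = 4 days.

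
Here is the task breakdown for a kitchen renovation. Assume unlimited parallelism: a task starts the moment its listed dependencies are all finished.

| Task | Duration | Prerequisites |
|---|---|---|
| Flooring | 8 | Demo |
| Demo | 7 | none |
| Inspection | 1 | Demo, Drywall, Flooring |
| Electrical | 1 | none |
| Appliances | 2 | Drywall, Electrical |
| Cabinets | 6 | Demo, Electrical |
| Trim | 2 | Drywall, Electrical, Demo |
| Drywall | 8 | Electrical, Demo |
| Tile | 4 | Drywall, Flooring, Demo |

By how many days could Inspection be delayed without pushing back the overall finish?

3

The longest chain is Demo→Drywall→Tile = 7+8+4 = 19; overall finish 19 days.
Inspection finishes as early as 16 and must finish by 19.
Float = 19 − 16 = 3.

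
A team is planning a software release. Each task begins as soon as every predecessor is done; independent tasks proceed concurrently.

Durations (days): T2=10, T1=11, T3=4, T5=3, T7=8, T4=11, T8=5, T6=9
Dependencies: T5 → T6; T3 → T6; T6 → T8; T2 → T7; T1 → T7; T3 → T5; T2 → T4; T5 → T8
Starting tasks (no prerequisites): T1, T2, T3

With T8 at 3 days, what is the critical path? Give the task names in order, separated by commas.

T2, T4

The binding path is T3→T5→T6→T8 = 4+3+9+5 = 21; finish at 21 days.
T8 lies on that path, so at 3 days the path becomes 19 days.
New critical path: T2→T4 = 10+11 = 21 ⇒ 21 days.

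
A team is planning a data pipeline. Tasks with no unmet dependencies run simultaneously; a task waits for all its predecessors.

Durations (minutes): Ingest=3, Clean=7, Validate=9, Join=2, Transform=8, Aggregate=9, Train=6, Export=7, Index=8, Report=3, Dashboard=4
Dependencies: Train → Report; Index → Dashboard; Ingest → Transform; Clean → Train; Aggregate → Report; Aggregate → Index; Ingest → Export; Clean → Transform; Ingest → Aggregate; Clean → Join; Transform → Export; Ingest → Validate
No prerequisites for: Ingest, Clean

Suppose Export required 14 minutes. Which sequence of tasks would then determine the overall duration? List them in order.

Actual critical path: Ingest→Aggregate→Index→Dashboard = 3+9+8+4 = 24 ⇒ 24 minutes.
Export has 2 minutes of float (longest path through it is 22).
The binding chain switches to Clean→Transform→Export = 7+8+14 = 29; finish 29 minutes.

Clean, Transform, Export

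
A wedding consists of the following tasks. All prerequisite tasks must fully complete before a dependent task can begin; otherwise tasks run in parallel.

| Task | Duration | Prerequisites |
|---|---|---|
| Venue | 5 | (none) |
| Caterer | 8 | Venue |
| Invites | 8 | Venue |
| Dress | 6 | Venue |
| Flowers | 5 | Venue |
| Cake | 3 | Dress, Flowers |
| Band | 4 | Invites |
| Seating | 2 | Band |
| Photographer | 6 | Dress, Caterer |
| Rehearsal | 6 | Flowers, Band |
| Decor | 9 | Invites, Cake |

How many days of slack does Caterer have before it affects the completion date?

Venue→Invites→Band→Rehearsal = 5+8+4+6 = 23 sets the makespan at 23 days.
Longest path through Caterer: 19 days (earliest finish 13, latest finish 17).
So Caterer can slip 17 − 13 = 4 days.

4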